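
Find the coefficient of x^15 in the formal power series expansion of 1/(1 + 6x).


Write 1/(1 + c x) = 1/(1 - (-c) x) and apply the geometric-series identity
1/(1 - y) = sum_{k>=0} y^k to get 1/(1 + c x) = sum_{k>=0} (-c)^k x^k.
So the coefficient of x^k is (-c)^k = (-1)^k * c^k.
Here c = 6 and k = 15:
(-6)^15 = -1 * 470184984576 = -470184984576

-470184984576


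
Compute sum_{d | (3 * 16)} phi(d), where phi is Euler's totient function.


First, 3 * 16 = 48. One classical identity is sum_{d | n} phi(d) = n (each k in [1, n] has a unique gcd with n, and among the k's with gcd(k, n) = n/d there are phi(d) of them). So the sum equals 48. We also verify directly:
Divisors of 48: 1, 2, 3, 4, 6, 8, 12, 16, 24, 48.
phi values: 1, 1, 2, 2, 2, 4, 4, 8, 8, 16.
Sum = 48.

48


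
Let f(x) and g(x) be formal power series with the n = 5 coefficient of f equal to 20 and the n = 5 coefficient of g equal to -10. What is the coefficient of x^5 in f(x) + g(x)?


Addition of formal power series is termwise.
The coefficient of x^5 in f + g = 20 + -10
= 10

10


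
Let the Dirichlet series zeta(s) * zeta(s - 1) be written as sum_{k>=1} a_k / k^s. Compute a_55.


Convolution gives a_k = sum_{d | k} d * 1 = sum_{d | k} d = sigma(k), the sum of positive divisors of k.
For k = 55, the divisors are 1, 5, 11, 55, so
sigma(55) = 1 + 5 + 11 + 55 = 72.

72


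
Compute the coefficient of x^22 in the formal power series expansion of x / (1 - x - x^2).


Let f(x) = sum_{k>=0} a_k x^k. Multiplying f(x) * (1 - x - x^2) = x and matching coefficients gives a_0 = 0, a_1 = 1, and a_k = a_{k-1} + a_{k-2} for k >= 2. These are the Fibonacci numbers F_k.
Iterating from F_0 = 0, F_1 = 1:
F_0=0, F_1=1, F_2=1, F_3=2, F_4=3, F_5=5, F_6=8, F_7=13, F_8=21, F_9=34, ...
F_22 = 17711.

17711


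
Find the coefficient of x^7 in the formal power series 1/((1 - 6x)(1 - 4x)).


By partial fractions or Cauchy convolution:
The coefficient equals sum_{k=0}^{7} 6^k * 4^(7-k).
= 807040

807040


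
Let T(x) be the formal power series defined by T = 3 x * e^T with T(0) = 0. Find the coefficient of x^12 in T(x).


Apply the Lagrange inversion formula: if T = 3 x * phi(T) with phi(t) = e^t, then
[x^n] T = 3^n * (1/n) [t^(n-1)] phi(t)^n = 3^n * (1/n) [t^(n-1)] e^(n t) = 3^n * (1/n) * n^(n-1) / (n-1)! = 3^n * n^(n-1) / n!.
When c = 1 this is the Cayley count of rooted labeled trees on n vertices, divided by n!.
For n = 12: 3^12 * 12^11 / 12! = 531441 * 743008370688/479001600 = 1586874322944/1925.

1586874322944/1925


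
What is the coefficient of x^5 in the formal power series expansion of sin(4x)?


The Maclaurin series is sin(t) = sum_{k>=0} (-1)^k t^(2k+1) / (2k+1)!, so substituting t = 4x, only odd powers of x are nonzero, with coefficient of x^(2k+1) equal to (-1)^k 4^(2k+1) / (2k+1)!.
Write 5 = 2*2 + 1, giving the coefficient (-1)^2 * 4^5 / 5! = 1024/120 = 128/15.

128/15


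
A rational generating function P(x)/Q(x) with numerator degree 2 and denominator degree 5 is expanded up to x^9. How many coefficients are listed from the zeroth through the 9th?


Expanding up to x^9 gives the coefficients for x^0, x^1, ..., x^9.
That is 9 + 1 = 10 coefficients in total.

10


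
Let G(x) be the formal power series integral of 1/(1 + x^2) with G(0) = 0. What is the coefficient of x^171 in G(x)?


1/(1 + x^2) = sum_{j>=0} (-1)^j x^(2j). Integrating termwise with G(0) = 0:
G(x) = sum_{j>=0} (-1)^j x^(2j+1) / (2j+1) = arctan(x).
Only odd powers are nonzero. For x^171 write 171 = 2*85 + 1, giving
(-1)^85 / 171 = -1/171 = -1/171.

-1/171


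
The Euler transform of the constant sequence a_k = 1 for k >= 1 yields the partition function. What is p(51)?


The Euler transform converts the sequence a_k = 1 into the number of integer partitions.
Using the recurrence or dynamic programming:
p(51) = 239943

239943


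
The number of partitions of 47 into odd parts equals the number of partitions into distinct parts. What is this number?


Computing partitions of 47 into odd parts (1, 3, 5, ...):
Using the generating function prod_{k>=0} 1/(1-x^(2k+1)),
the count is 2590

2590


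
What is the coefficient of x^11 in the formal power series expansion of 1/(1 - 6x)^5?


The general identity 1/(1 - c x)^r = sum_{k>=0} c^k C(k + r - 1, r - 1) x^k follows by substituting y = c x into 1/(1 - y)^r = sum_{k>=0} C(k + r - 1, r - 1) y^k.
For c = 6, r = 5, k = 11:
6^11 * C(15, 4) = 362797056 * 1365 = 495217981440.

495217981440


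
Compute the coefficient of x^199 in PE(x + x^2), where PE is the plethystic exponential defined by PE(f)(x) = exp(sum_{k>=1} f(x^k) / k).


With f(x) = x + x^2, the exponent is sum_{k>=1} (x^k + x^(2k)) / k = -ln(1 - x) - ln(1 - x^2). Exponentiating:
PE(x + x^2) = 1 / ((1 - x)(1 - x^2)).
This is the generating function for partitions of n into parts of size 1 or 2. The number of 2's can be any j in 0..99, and the rest are 1's, so
[x^199] = floor(199/2) + 1 = 100.

100


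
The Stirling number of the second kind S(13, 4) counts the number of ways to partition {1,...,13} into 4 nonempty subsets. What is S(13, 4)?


Using the explicit formula S(n,k) = (1/k!) sum_{j=0}^{k} (-1)^(k-j) C(k,j) j^n:
S(13, 4) = 2532530
Equivalently, S(n,k) is n! times the coefficient of x^n in the EGF (e^x - 1)^k / k!.

2532530


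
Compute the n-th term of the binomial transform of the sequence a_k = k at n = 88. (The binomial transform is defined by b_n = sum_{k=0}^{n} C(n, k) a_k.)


With a_k = k, b_n = sum_{k=0}^{n} C(n, k) k. Using k * C(n, k) = n * C(n-1, k-1) gives b_n = n * sum_{k>=1} C(n-1, k-1) = n * 2^(n-1).
For n = 88: 88 * 2^87 = 88 * 154742504910672534362390528 = 13617340432139183023890366464.

13617340432139183023890366464


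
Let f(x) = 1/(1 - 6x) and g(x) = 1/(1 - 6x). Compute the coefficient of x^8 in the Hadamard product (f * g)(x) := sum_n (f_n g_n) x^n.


f has coefficients f_k = 6^k and g has coefficients g_k = 6^k, so the Hadamard product has coefficient (f*g)_k = 6^k * 6^k = 36^k.
For k = 8: 36^8 = 2821109907456.

2821109907456


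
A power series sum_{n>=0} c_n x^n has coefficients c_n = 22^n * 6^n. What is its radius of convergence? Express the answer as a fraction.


By the root test (Cauchy-Hadamard), the radius is R = 1 / limsup_n |c_n|^(1/n).
Here |c_n|^(1/n) = (22^n * 6^n)^(1/n) = 22 * 6 = 132 for all n.
So R = 1/132 = 1/132.

1/132


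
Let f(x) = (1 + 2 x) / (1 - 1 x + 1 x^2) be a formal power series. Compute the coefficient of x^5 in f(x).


Write f(x) = sum_{k>=0} a_k x^k. Multiplying both sides by 1 - 1 x + 1 x^2 gives
(1 - 1 x + 1 x^2) sum_{k>=0} a_k x^k = 1 + 2 x.
Matching coefficients:
 x^0: a_0 = 1
 x^1: a_1 - 1 a_0 = 2  =>  a_1 = 1*1 + 2 = 3
 x^k (k >= 2): a_k = 1 a_{k-1} - 1 a_{k-2}.
Iterating: a_2 = 2, a_3 = -1, a_4 = -3, a_5 = -2.
So the coefficient of x^5 is -2.

-2


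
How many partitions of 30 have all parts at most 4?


Using the generating function (1-x)^(-1)(1-x^2)^(-1)...(1-x^4)^(-1),
the coefficient of x^30 counts these restricted partitions.
Result = 297

297


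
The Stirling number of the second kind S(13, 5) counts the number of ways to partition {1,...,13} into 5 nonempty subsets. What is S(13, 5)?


Using the explicit formula S(n,k) = (1/k!) sum_{j=0}^{k} (-1)^(k-j) C(k,j) j^n:
S(13, 5) = 7508501
Equivalently, S(n,k) is n! times the coefficient of x^n in the EGF (e^x - 1)^k / k!.

7508501


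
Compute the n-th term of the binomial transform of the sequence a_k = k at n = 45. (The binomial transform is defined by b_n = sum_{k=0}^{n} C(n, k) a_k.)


With a_k = k, b_n = sum_{k=0}^{n} C(n, k) k. Using k * C(n, k) = n * C(n-1, k-1) gives b_n = n * sum_{k>=1} C(n-1, k-1) = n * 2^(n-1).
For n = 45: 45 * 2^44 = 45 * 17592186044416 = 791648371998720.

791648371998720


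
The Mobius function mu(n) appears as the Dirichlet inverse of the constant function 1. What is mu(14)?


14 = 2 * 7 (all distinct primes).
mu(14) = (-1)^2 = 1

1


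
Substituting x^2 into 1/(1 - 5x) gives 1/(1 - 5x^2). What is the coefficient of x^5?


Since 1/(1 - 5x^2) only has even powers of x,
the coefficient of x^5 (odd) is 0.

0


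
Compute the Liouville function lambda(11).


The Liouville function is lambda(k) = (-1)^Omega(k), where Omega(k) counts the prime factors of k with multiplicity.
Factoring: 11 = 11, so Omega(11) = 1.
lambda(11) = (-1)^1 = -1.

-1


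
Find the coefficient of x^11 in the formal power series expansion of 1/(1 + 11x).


Write 1/(1 + c x) = 1/(1 - (-c) x) and apply the geometric-series identity
1/(1 - y) = sum_{k>=0} y^k to get 1/(1 + c x) = sum_{k>=0} (-c)^k x^k.
So the coefficient of x^k is (-c)^k = (-1)^k * c^k.
Here c = 11 and k = 11:
(-11)^11 = -1 * 285311670611 = -285311670611

-285311670611


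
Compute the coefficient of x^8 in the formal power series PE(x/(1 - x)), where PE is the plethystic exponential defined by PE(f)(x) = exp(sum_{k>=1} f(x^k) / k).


For f(x) = x/(1 - x) we have
sum_{k>=1} f(x^k) / k = sum_{k>=1} (1/k) * x^k / (1 - x^k) = sum_{k, m >= 1} x^(k m) / k,
which after exponentiating simplifies to
PE(x/(1 - x)) = prod_{k>=1} 1 / (1 - x^k).
This is the generating function for the partition function p(n), so the coefficient of x^8 is p(8).
Computing p(8) by dynamic programming over parts 1, 2, ..., 8: p(8) = 22.

22


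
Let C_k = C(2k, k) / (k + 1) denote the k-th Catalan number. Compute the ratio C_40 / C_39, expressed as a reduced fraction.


Using C_k = (2k)! / (k! (k+1)!), the ratio C_{k+1}/C_k simplifies to
C_{k+1}/C_k = [(2k+2)! / ((k+1)! (k+2)!)] * [k! (k+1)! / (2k)!]
 = (2k+2)(2k+1) / ((k+1)(k+2)) = 2(2k+1) / (k+2).
For k = 39: 2(2*39 + 1) / (39 + 2) = 158/41 = 158/41.

158/41


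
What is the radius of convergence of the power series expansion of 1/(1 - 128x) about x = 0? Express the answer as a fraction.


Expanding 1/(1 - 128x) = sum_{k>=0} 128^k x^k, the series converges when |128x| < 1, i.e., |x| < 1/128.
So the radius of convergence is 1/128 = 1/128.

1/128


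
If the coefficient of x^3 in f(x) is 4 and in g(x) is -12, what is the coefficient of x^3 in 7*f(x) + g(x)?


Scalar multiplication scales coefficients: 7 * 4 = 28.
Then add the g coefficient: 28 + -12
= 16

16


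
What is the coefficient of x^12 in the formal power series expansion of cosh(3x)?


The Maclaurin series is cosh(t) = sum_{m>=0} t^(2m) / (2m)!, so substituting t = 3x, only even powers of x are nonzero, with coefficient of x^(2m) equal to 3^(2m) / (2m)!.
For x^12 the coefficient is 3^12/12! = 531441/479001600 = 2187/1971200.

2187/1971200


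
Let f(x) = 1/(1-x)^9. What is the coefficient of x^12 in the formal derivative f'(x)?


Differentiate: d/dx [ 1/(1-x)^r ] = r / (1-x)^(r+1).
Here r = 9, so f'(x) = 9 / (1-x)^10.
The expansion of 1/(1-x)^(r+1) has coefficient of x^n equal to C(n+r, r).
So the coefficient of x^12 in f'(x) is
9 * C(21, 9) = 9 * 293930 = 2645370

2645370


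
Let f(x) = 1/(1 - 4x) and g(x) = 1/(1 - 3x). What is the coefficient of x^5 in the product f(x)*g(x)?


The coefficient of x^n in f*g is the Cauchy product: sum_{k=0}^{n} a^k * b^(n-k).
With a=4, b=3, n=5:
sum_{k=0}^{5} 4^k * 3^(5-k)
= 3367

3367


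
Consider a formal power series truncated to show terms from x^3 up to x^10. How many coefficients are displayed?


From x^3 to x^10 inclusive, the count is 10 - 3 + 1 = 8.

8


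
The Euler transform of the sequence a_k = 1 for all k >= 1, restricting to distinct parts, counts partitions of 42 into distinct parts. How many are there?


Partitions of 42 into distinct parts can be computed via generating function.
Product (1+x)(1+x^2)(1+x^3)...
The coefficient of x^42 = 1426

1426


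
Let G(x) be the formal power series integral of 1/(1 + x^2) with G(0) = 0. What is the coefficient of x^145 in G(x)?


1/(1 + x^2) = sum_{j>=0} (-1)^j x^(2j). Integrating termwise with G(0) = 0:
G(x) = sum_{j>=0} (-1)^j x^(2j+1) / (2j+1) = arctan(x).
Only odd powers are nonzero. For x^145 write 145 = 2*72 + 1, giving
(-1)^72 / 145 = 1/145 = 1/145.

1/145


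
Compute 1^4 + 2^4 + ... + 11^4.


This power sum has a closed form given by Faulhaber's formula
sum_{k=1}^{m} k^p = (1 / (p + 1)) * sum_{j=0}^{p} C(p + 1, j) B_j m^(p + 1 - j),
but for small m direct computation is fastest:
1 + 16 + 81 + 256 + 625 + 1296 + 2401 + 4096 + 6561 + 10000 + 14641 = 39974.

39974


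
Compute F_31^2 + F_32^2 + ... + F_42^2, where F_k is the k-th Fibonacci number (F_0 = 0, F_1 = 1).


There is a standard identity sum_{k=0}^{N} F_k^2 = F_N * F_{N+1} (proved inductively from the telescoping relation F_k^2 = F_k F_{k+1} - F_{k-1} F_k). Then
sum_{k=31}^{42} F_k^2 = F_42 F_43 - F_30 F_31.
Computing: F_42 = 267914296, F_43 = 433494437, F_30 = 832040, F_31 = 1346269.
Sum = 267914296 * 433494437 - 832040 * 1346269 = 116138236759112592.

116138236759112592


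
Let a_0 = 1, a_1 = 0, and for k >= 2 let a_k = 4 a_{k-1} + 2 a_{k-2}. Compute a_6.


Iterating the recurrence forward:
a_0 = 1
a_1 = 0
a_2 = 4*0 + 2*1 = 2
a_3 = 4*2 + 2*0 = 8
a_4 = 4*8 + 2*2 = 36
a_5 = 4*36 + 2*8 = 160
a_6 = 4*160 + 2*36 = 712
So a_6 = 712.

712


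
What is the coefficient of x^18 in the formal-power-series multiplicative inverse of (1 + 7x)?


The inverse is 1/(1 + 7x). Apply the geometric identity 1/(1 - y) = sum_{k>=0} y^k with y = -7x:
1/(1 + 7x) = sum_{k>=0} (-7)^k x^k.
So the coefficient of x^18 is (-7)^18 = 1628413597910449.

1628413597910449


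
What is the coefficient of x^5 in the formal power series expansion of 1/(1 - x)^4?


The expansion 1/(1 - x)^r = sum_{k>=0} C(k + r - 1, r - 1) x^k follows from the multiset / negative-binomial theorem (or from repeated differentiation of the geometric series).
For r = 4 and k = 5:
C(8, 3) = 40320 / (6 * 120) = 56.

56


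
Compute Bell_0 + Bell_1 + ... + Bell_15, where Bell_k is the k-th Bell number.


Recall Bell_k counts set partitions of a k-set (with Bell_0 = 1 by convention).
Bell_0 through Bell_15: 1, 1, 2, 5, 15, 52, 203, 877, 4140, 21147, 115975, 678570, 4213597, 27644437, 190899322, 1382958545
Sum = 1 + 1 + 2 + 5 + 15 + 52 + 203 + 877 + 4140 + 21147 + 115975 + 678570 + 4213597 + 27644437 + 190899322 + 1382958545 = 1606536889.

1606536889


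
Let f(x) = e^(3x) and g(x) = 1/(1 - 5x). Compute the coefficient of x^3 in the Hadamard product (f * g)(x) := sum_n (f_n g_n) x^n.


Expanding: f_k = 3^k/k! (from e^(3x)) and g_k = 5^k (from 1/(1 - 5x)). So the Hadamard coefficient (f * g)_k = 3^k 5^k / k! = (15)^k / k!.
For k = 3: 15^3/3! = 3375/6 = 1125/2.

1125/2


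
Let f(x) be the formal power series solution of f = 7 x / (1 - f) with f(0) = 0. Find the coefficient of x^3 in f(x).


Apply Lagrange inversion: f = 7 x * phi(f) with phi(t) = 1/(1 - t), so
[x^n] f = 7^n * (1/n) [t^(n-1)] phi(t)^n = 7^n * (1/n) [t^(n-1)] (1 - t)^(-n) = 7^n * (1/n) C(2n - 2, n - 1) = 7^n * C_{n-1}.
For n = 3: C_2 = C(4, 2) / 3 = 6/3 = 2.
With the 7^3 = 343 factor, the coefficient is 343 * 2 = 686.

686


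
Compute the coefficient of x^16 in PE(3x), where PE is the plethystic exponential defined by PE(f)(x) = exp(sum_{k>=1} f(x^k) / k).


With f(x) = 3x, the exponent is sum_{k>=1} 3 x^k / k = 3 * (-ln(1 - x)). Exponentiating:
PE(3x) = exp(-3 ln(1 - x)) = 1/(1 - x)^3.
By the negative binomial expansion, [x^n] 1/(1 - x)^3 = C(n + 2, 2).
For n = 16: C(18, 2) = 153.

153


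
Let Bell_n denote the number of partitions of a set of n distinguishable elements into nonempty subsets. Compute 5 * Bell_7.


Bell_7 can be computed from the Bell triangle or from Dobinski's identity Bell_n = (1/e) * sum_{k>=0} k^n / k!.
Computing Bell_7 = 877.
Then 5 * 877 = 4385.

4385


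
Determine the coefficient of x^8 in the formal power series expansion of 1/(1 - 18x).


The geometric series identity gives 1/(1 - c x) = sum_{k>=0} c^k x^k, so the coefficient of x^k is c^k.
Here c = 18 and k = 8.
Computing: 18^8 = 11019960576

11019960576


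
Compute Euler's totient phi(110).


phi(n) counts integers in [1, n] coprime to n. Using the multiplicative formula phi(n) = n * prod_{p | n} (1 - 1/p):
110 = 2 * 5 * 11, so
phi(110) = 110 * (1 - 1/2) * (1 - 1/5) * (1 - 1/11) = 40.

40


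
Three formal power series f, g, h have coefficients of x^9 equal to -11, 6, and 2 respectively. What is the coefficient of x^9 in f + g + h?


Series addition is componentwise:
-11 + 6 + 2
= -3

-3


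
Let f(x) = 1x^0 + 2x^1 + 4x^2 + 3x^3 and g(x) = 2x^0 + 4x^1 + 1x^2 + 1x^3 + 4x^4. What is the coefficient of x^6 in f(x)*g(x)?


Cauchy product at x^6:
4*4 + 3*1
= 19

19


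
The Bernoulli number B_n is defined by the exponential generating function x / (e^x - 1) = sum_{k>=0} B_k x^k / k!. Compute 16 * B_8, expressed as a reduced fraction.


Bernoulli numbers can also be computed recursively via B_0 = 1 and sum_{j=0}^{m} C(m+1, j) B_j = 0 for m >= 1. Odd-index Bernoulli numbers vanish for k >= 3.
Computing B_8 = -1/30, so 16 * B_8 = 16 * -1/30 = -8/15.

-8/15


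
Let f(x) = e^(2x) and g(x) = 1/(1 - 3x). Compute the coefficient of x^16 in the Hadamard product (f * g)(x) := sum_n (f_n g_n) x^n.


Expanding: f_k = 2^k/k! (from e^(2x)) and g_k = 3^k (from 1/(1 - 3x)). So the Hadamard coefficient (f * g)_k = 2^k 3^k / k! = (6)^k / k!.
For k = 16: 6^16/16! = 2821109907456/20922789888000 = 118098/875875.

118098/875875


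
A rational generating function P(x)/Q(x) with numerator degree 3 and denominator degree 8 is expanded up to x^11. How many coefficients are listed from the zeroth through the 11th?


Expanding up to x^11 gives the coefficients for x^0, x^1, ..., x^11.
That is 11 + 1 = 12 coefficients in total.

12


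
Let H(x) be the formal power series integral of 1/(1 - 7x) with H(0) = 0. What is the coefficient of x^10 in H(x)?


1/(1 - 7x) = sum_{k>=0} 7^k x^k. Integrating termwise with H(0) = 0:
H(x) = sum_{k>=0} 7^k x^(k+1) / (k+1) = sum_{m>=1} 7^(m-1) x^m / m.
For m = 10: 7^9/10 = 40353607/10 = 40353607/10.

40353607/10


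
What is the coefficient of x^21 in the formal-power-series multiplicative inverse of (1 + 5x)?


The inverse is 1/(1 + 5x). Apply the geometric identity 1/(1 - y) = sum_{k>=0} y^k with y = -5x:
1/(1 + 5x) = sum_{k>=0} (-5)^k x^k.
So the coefficient of x^21 is (-5)^21 = -476837158203125.

-476837158203125


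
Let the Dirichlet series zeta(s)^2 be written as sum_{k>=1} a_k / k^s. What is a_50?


The Dirichlet convolution of the constant function 1 with itself gives (1 * 1)(k) = sum_{d | k} 1 = d(k), the number of positive divisors of k.
Since zeta(s) = sum_{k>=1} 1/k^s, we have zeta(s)^2 = sum_{k>=1} d(k)/k^s, so a_k = d(k).
For k = 50: the divisors are 1, 2, 5, 10, 25, 50.
Count = 6.

6


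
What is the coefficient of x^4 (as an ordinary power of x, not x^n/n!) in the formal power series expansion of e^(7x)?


The exponential series is e^y = sum_{k>=0} y^k / k!. Substituting y = 7x gives
e^(7x) = sum_{k>=0} 7^k x^k / k!.
So the coefficient of x^n is a^n/n! with a = 7, n = 4:
7^4 / 4! = 2401/24 = 2401/24

2401/24


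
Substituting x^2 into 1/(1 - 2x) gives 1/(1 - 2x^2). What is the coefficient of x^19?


Since 1/(1 - 2x^2) only has even powers of x,
the coefficient of x^19 (odd) is 0.

0


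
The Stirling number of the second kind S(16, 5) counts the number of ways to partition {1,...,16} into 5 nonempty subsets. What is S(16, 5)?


Using the explicit formula S(n,k) = (1/k!) sum_{j=0}^{k} (-1)^(k-j) C(k,j) j^n:
S(16, 5) = 1096190550
Equivalently, S(n,k) is n! times the coefficient of x^n in the EGF (e^x - 1)^k / k!.

1096190550


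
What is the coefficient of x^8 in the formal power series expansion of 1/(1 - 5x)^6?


The general identity 1/(1 - c x)^r = sum_{k>=0} c^k C(k + r - 1, r - 1) x^k follows by substituting y = c x into 1/(1 - y)^r = sum_{k>=0} C(k + r - 1, r - 1) y^k.
For c = 5, r = 6, k = 8:
5^8 * C(13, 5) = 390625 * 1287 = 502734375.

502734375


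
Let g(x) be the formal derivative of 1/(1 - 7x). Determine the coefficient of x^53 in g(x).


Differentiate termwise: d/dx sum_{k>=0} 7^k x^k = sum_{k>=1} k 7^k x^(k-1) = sum_{j>=0} (j+1) 7^(j+1) x^j.
Equivalently, d/dx [1/(1 - 7x)] = 7/(1 - 7x)^2.
For j = 53: 54 * 7^54 = 54 * 4318114567396436564035293097707728087552248849 = 233178186639407574457905827276217316727821437846.

233178186639407574457905827276217316727821437846


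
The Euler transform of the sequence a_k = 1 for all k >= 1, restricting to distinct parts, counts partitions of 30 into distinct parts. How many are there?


Partitions of 30 into distinct parts can be computed via generating function.
Product (1+x)(1+x^2)(1+x^3)...
The coefficient of x^30 = 296

296


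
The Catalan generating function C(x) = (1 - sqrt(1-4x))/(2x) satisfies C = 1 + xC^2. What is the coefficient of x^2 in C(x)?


Substituting x -> x scales the n-th coefficient by 1, so [x^2] C(x) = C_2.
C_2 = C(2*2, 2)/(3) = 6/3 = 2.
= 2.

2


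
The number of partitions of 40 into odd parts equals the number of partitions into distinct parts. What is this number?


Computing partitions of 40 into odd parts (1, 3, 5, ...):
Using the generating function prod_{k>=0} 1/(1-x^(2k+1)),
the count is 1113

1113


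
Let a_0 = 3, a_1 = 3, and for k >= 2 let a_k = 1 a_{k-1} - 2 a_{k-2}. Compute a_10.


Iterating the recurrence forward:
a_0 = 3
a_1 = 3
a_2 = 1*3 - 2*3 = -3
a_3 = 1*-3 - 2*3 = -9
a_4 = 1*-9 - 2*-3 = -3
a_5 = 1*-3 - 2*-9 = 15
a_6 = 1*15 - 2*-3 = 21
a_7 = 1*21 - 2*15 = -9
a_8 = 1*-9 - 2*21 = -51
a_9 = 1*-51 - 2*-9 = -33
a_10 = 1*-33 - 2*-51 = 69
So a_10 = 69.

69


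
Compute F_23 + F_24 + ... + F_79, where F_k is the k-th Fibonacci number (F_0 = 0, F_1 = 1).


Use the identity sum_{k=0}^{N} F_k = F_{N+2} - 1 (which follows from F_{k+2} - F_{k+1} = F_k). Then
sum_{k=23}^{79} F_k = (F_{81} - 1) - (F_{24} - 1) = F_{81} - F_{24}.
Computing: F_{81} = 37889062373143906, F_{24} = 46368, so
Sum = 37889062373143906 - 46368 = 37889062373097538.

37889062373097538


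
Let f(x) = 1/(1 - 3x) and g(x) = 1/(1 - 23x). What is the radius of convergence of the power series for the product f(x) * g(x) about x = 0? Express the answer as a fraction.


The radius of 1/(1 - 3x) is 1/3 (nearest singularity at x = 1/3), and the radius of 1/(1 - 23x) is 1/23.
The product f(x)*g(x) = 1/((1 - 3x)(1 - 23x)) has singularities at both 1/3 and 1/23, so its radius of convergence is the distance to the nearest one:
min(1/3, 1/23) = 1/23.

1/23


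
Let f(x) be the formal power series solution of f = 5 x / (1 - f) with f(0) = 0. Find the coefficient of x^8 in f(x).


Apply Lagrange inversion: f = 5 x * phi(f) with phi(t) = 1/(1 - t), so
[x^n] f = 5^n * (1/n) [t^(n-1)] phi(t)^n = 5^n * (1/n) [t^(n-1)] (1 - t)^(-n) = 5^n * (1/n) C(2n - 2, n - 1) = 5^n * C_{n-1}.
For n = 8: C_7 = C(14, 7) / 8 = 3432/8 = 429.
With the 5^8 = 390625 factor, the coefficient is 390625 * 429 = 167578125.

167578125


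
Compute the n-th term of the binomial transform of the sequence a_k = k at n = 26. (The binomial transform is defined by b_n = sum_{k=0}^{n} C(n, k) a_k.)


With a_k = k, b_n = sum_{k=0}^{n} C(n, k) k. Using k * C(n, k) = n * C(n-1, k-1) gives b_n = n * sum_{k>=1} C(n-1, k-1) = n * 2^(n-1).
For n = 26: 26 * 2^25 = 26 * 33554432 = 872415232.

872415232


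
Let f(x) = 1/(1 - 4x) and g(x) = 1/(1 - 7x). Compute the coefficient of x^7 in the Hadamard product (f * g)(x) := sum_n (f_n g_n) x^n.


f has coefficients f_k = 4^k and g has coefficients g_k = 7^k, so the Hadamard product has coefficient (f*g)_k = 4^k * 7^k = 28^k.
For k = 7: 28^7 = 13492928512.

13492928512


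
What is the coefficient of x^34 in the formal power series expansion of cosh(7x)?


The Maclaurin series is cosh(t) = sum_{m>=0} t^(2m) / (2m)!, so substituting t = 7x, only even powers of x are nonzero, with coefficient of x^(2m) equal to 7^(2m) / (2m)!.
For x^34 the coefficient is 7^34/34! = 54116956037952111668959660849/295232799039604140847618609643520000000 = 22539340290692258087863249/122962431919868446833660395520000000.

22539340290692258087863249/122962431919868446833660395520000000


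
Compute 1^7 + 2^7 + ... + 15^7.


This power sum has a closed form given by Faulhaber's formula
sum_{k=1}^{m} k^p = (1 / (p + 1)) * sum_{j=0}^{p} C(p + 1, j) B_j m^(p + 1 - j),
but for small m direct computation is fastest:
1 + 128 + 2187 + 16384 + 78125 + 279936 + 823543 + 2097152 + 4782969 + 10000000 + 19487171 + 35831808 + 62748517 + 105413504 + 170859375 = 412420800.

412420800


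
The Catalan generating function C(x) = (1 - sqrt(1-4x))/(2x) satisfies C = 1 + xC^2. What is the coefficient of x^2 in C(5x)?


Substituting x -> 5x scales the n-th coefficient by 5^n, so [x^2] C(5x) = 5^2 * C_2.
C_2 = C(2*2, 2)/(3) = 6/3 = 2.
So 5^2 * 2 = 25 * 2 = 50.

50


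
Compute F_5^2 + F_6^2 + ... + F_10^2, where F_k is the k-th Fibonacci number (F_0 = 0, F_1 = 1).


There is a standard identity sum_{k=0}^{N} F_k^2 = F_N * F_{N+1} (proved inductively from the telescoping relation F_k^2 = F_k F_{k+1} - F_{k-1} F_k). Then
sum_{k=5}^{10} F_k^2 = F_10 F_11 - F_4 F_5.
Computing: F_10 = 55, F_11 = 89, F_4 = 3, F_5 = 5.
Sum = 55 * 89 - 3 * 5 = 4880.

4880


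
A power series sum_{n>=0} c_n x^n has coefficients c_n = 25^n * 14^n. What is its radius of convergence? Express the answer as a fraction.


By the root test (Cauchy-Hadamard), the radius is R = 1 / limsup_n |c_n|^(1/n).
Here |c_n|^(1/n) = (25^n * 14^n)^(1/n) = 25 * 14 = 350 for all n.
So R = 1/350 = 1/350.

1/350


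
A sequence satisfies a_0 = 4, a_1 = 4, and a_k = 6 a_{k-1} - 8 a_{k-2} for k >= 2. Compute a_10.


The characteristic equation is t^2 - 6 t + 8 = 0, with roots r_1 = 4 and r_2 = 2 (so c_1 = r_1 + r_2, c_2 = -r_1 r_2 as required).
One can use the closed form a_n = A r_1^n + B r_2^n, but direct iteration is more reliable:
a_0 = 4, a_1 = 4, a_2 = -8, a_3 = -80, a_4 = -416, a_5 = -1856, a_6 = -7808, a_7 = -32000, a_8 = -129536, a_9 = -521216, a_10 = -2091008.
So a_10 = -2091008.

-2091008


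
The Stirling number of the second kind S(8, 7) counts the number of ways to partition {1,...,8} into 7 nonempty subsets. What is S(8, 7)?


Using the explicit formula S(n,k) = (1/k!) sum_{j=0}^{k} (-1)^(k-j) C(k,j) j^n:
S(8, 7) = 28
Equivalently, S(n,k) is n! times the coefficient of x^n in the EGF (e^x - 1)^k / k!.

28


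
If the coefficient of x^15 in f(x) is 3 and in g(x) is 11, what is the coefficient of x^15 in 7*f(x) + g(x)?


Scalar multiplication scales coefficients: 7 * 3 = 21.
Then add the g coefficient: 21 + 11
= 32

32


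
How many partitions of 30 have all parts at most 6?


Using the generating function (1-x)^(-1)(1-x^2)^(-1)...(1-x^6)^(-1),
the coefficient of x^30 counts these restricted partitions.
Result = 1206

1206


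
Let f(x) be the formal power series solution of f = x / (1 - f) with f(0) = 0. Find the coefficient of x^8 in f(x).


Apply Lagrange inversion: f = x * phi(f) with phi(t) = 1/(1 - t), so
[x^n] f = (1/n) [t^(n-1)] phi(t)^n = (1/n) [t^(n-1)] (1 - t)^(-n) = (1/n) C(2n - 2, n - 1) = C_{n-1}.
For n = 8: C_7 = C(14, 7) / 8 = 3432/8 = 429 = 429.

429


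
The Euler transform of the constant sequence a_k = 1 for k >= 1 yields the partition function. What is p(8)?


The Euler transform converts the sequence a_k = 1 into the number of integer partitions.
Using the recurrence or dynamic programming:
p(8) = 22

22


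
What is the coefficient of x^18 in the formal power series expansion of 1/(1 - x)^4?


The negative binomial / multiset identity is
1/(1 - x)^r = sum_{k>=0} C(k + r - 1, r - 1) x^k.
Here r = 4 and k = 18, so the coefficient is
C(18 + 3, 3) = C(21, 3)
= 1330

1330


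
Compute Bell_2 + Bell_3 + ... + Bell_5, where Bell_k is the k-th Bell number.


Recall Bell_k counts set partitions of a k-set (with Bell_0 = 1 by convention).
Bell_2 through Bell_5: 2, 5, 15, 52
Sum = 2 + 5 + 15 + 52 = 74.

74


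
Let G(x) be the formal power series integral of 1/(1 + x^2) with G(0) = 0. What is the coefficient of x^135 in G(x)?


1/(1 + x^2) = sum_{j>=0} (-1)^j x^(2j). Integrating termwise with G(0) = 0:
G(x) = sum_{j>=0} (-1)^j x^(2j+1) / (2j+1) = arctan(x).
Only odd powers are nonzero. For x^135 write 135 = 2*67 + 1, giving
(-1)^67 / 135 = -1/135 = -1/135.

-1/135


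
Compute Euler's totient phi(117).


phi(n) counts integers in [1, n] coprime to n. Using the multiplicative formula phi(n) = n * prod_{p | n} (1 - 1/p):
117 = 3^2 * 13, so
phi(117) = 117 * (1 - 1/3) * (1 - 1/13) = 72.

72


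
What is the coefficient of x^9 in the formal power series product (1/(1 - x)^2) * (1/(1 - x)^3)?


Combine the factors: (1/(1 - x)^2) * (1/(1 - x)^3) = 1/(1 - x)^5.
Then use 1/(1 - x)^r = sum_{k>=0} C(k + r - 1, r - 1) x^k with r = 5 and k = 9:
C(13, 4) = 715.

715


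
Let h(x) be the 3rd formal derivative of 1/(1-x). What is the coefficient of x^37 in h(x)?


Differentiating 3 times: d^3/dx^3 [1/(1-x)] = 3!/(1-x)^4.
The expansion 1/(1-x)^4 = sum_{k>=0} C(k+3, 3) x^k, so the coefficient of x^n in 3!/(1-x)^4 is 3! * C(n+3, 3).
For n = 37: 6 * C(40, 3) = 6 * 9880 = 59280

59280


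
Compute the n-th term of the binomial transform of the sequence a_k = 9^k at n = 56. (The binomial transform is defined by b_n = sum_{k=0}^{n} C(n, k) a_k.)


With a_k = 9^k, b_n = sum_{k=0}^{n} C(n, k) 9^k = (1 + 9)^n by the binomial theorem.
For n = 56: (1 + 9)^56 = 10^56 = 100000000000000000000000000000000000000000000000000000000.

100000000000000000000000000000000000000000000000000000000


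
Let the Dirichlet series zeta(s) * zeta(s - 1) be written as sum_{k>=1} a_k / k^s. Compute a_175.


Convolution gives a_k = sum_{d | k} d * 1 = sum_{d | k} d = sigma(k), the sum of positive divisors of k.
For k = 175, the divisors are 1, 5, 7, 25, 35, 175, so
sigma(175) = 1 + 5 + 7 + 25 + 35 + 175 = 248.

248


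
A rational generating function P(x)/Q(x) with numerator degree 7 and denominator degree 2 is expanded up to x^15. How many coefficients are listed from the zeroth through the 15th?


Expanding up to x^15 gives the coefficients for x^0, x^1, ..., x^15.
That is 15 + 1 = 16 coefficients in total.

16


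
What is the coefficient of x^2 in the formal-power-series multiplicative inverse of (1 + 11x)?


The inverse is 1/(1 + 11x). Apply the geometric identity 1/(1 - y) = sum_{k>=0} y^k with y = -11x:
1/(1 + 11x) = sum_{k>=0} (-11)^k x^k.
So the coefficient of x^2 is (-11)^2 = 121.

121


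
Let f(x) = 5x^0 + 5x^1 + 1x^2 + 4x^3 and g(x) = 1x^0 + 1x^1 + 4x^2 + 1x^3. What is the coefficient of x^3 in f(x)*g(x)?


Cauchy product at x^3:
5*1 + 5*4 + 1*1 + 4*1
= 30

30


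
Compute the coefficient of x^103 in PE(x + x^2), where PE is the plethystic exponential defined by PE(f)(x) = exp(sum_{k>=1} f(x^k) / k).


With f(x) = x + x^2, the exponent is sum_{k>=1} (x^k + x^(2k)) / k = -ln(1 - x) - ln(1 - x^2). Exponentiating:
PE(x + x^2) = 1 / ((1 - x)(1 - x^2)).
This is the generating function for partitions of n into parts of size 1 or 2. The number of 2's can be any j in 0..51, and the rest are 1's, so
[x^103] = floor(103/2) + 1 = 52.

52


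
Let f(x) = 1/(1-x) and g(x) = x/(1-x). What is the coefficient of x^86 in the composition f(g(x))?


First simplify the composition: f(g(x)) = 1/(1 - x/(1-x)) = (1-x)/((1-x) - x) = (1-x)/(1-2x).
Now extract the coefficient. Write (1-x)/(1-2x) = 1/(1-2x) - x/(1-2x).
The coefficient of x^n in 1/(1-2x) is 2^n, and in x/(1-2x) is 2^(n-1) (for n >= 1).
So the coefficient of x^86 is 2^86 - 2^85 = 77371252455336267181195264 - 38685626227668133590597632 = 38685626227668133590597632.

38685626227668133590597632


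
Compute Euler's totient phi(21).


phi(n) counts integers in [1, n] coprime to n. Using the multiplicative formula phi(n) = n * prod_{p | n} (1 - 1/p):
21 = 3 * 7, so
phi(21) = 21 * (1 - 1/3) * (1 - 1/7) = 12.

12


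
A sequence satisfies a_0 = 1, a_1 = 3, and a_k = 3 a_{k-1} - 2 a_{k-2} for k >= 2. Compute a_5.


The characteristic equation is t^2 - 3 t + 2 = 0, with roots r_1 = 2 and r_2 = 1 (so c_1 = r_1 + r_2, c_2 = -r_1 r_2 as required).
One can use the closed form a_n = A r_1^n + B r_2^n, but direct iteration is more reliable:
a_0 = 1, a_1 = 3, a_2 = 7, a_3 = 15, a_4 = 31, a_5 = 63.
So a_5 = 63.

63


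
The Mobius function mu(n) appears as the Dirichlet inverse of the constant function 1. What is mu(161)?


161 = 7 * 23 (all distinct primes).
mu(161) = (-1)^2 = 1

1


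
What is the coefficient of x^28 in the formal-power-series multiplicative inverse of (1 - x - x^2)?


Let the inverse be f(x) = sum_{k>=0} a_k x^k. From f(x) * (1 - x - x^2) = 1 and matching coefficients:
 x^0: a_0 = 1.
 x^1: a_1 - a_0 = 0, so a_1 = 1.
 x^k (k >= 2): a_k - a_{k-1} - a_{k-2} = 0, i.e. a_k = a_{k-1} + a_{k-2}.
This is the Fibonacci-type recurrence shifted so that a_0 = a_1 = 1.
Iterating: a_0=1, a_1=1, a_2=2, a_3=3, a_4=5, a_5=8, a_6=13, a_7=21, a_8=34, a_9=55, ...
a_28 = 514229.

514229


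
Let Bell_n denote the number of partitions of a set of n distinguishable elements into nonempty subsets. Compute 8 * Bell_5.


Bell_5 can be computed from the Bell triangle or from Dobinski's identity Bell_n = (1/e) * sum_{k>=0} k^n / k!.
Computing Bell_5 = 52.
Then 8 * 52 = 416.

416


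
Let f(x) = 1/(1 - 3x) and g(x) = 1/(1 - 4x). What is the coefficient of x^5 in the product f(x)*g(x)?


The coefficient of x^n in f*g is the Cauchy product: sum_{k=0}^{n} a^k * b^(n-k).
With a=3, b=4, n=5:
sum_{k=0}^{5} 3^k * 4^(5-k)
= 3367

3367


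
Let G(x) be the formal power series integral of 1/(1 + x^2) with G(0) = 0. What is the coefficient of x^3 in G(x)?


1/(1 + x^2) = sum_{j>=0} (-1)^j x^(2j). Integrating termwise with G(0) = 0:
G(x) = sum_{j>=0} (-1)^j x^(2j+1) / (2j+1) = arctan(x).
Only odd powers are nonzero. For x^3 write 3 = 2*1 + 1, giving
(-1)^1 / 3 = -1/3 = -1/3.

-1/3


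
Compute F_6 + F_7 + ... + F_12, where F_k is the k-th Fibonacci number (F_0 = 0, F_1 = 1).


Use the identity sum_{k=0}^{N} F_k = F_{N+2} - 1 (which follows from F_{k+2} - F_{k+1} = F_k). Then
sum_{k=6}^{12} F_k = (F_{14} - 1) - (F_{7} - 1) = F_{14} - F_{7}.
Computing: F_{14} = 377, F_{7} = 13, so
Sum = 377 - 13 = 364.

364


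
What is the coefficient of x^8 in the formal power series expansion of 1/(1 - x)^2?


The expansion 1/(1 - x)^r = sum_{k>=0} C(k + r - 1, r - 1) x^k follows from the multiset / negative-binomial theorem (or from repeated differentiation of the geometric series).
For r = 2 and k = 8:
C(9, 1) = 362880 / (1 * 40320) = 9.

9


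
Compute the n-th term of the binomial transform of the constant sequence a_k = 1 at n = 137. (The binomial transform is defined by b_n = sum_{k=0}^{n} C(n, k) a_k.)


With a_k = 1 for all k, b_n = sum_{k=0}^{n} C(n, k) = 2^n by the binomial theorem.
For n = 137: 2^137 = 174224571863520493293247799005065324265472.

174224571863520493293247799005065324265472


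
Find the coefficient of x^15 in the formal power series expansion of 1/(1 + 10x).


Write 1/(1 + c x) = 1/(1 - (-c) x) and apply the geometric-series identity
1/(1 - y) = sum_{k>=0} y^k to get 1/(1 + c x) = sum_{k>=0} (-c)^k x^k.
So the coefficient of x^k is (-c)^k = (-1)^k * c^k.
Here c = 10 and k = 15:
(-10)^15 = -1 * 1000000000000000 = -1000000000000000

-1000000000000000


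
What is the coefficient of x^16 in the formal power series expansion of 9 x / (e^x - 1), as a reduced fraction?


The exponential generating function for Bernoulli numbers is
x / (e^x - 1) = sum_{k>=0} B_k x^k / k!.
So the coefficient of x^16 in 9 x / (e^x - 1) is 9 B_16 / 16!.
Computing: B_16 = -3617/510, 16! = 20922789888000, giving
9 * -3617/510 / 20922789888000 = -3617/1185624760320000.

-3617/1185624760320000


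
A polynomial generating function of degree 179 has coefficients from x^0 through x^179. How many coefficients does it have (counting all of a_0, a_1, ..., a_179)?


A polynomial of degree 179 takes the form a_0 + a_1 x + ... + a_179 x^179.
The number of coefficients is 179 + 1 = 180.

180


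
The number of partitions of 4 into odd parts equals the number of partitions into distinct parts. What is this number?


Computing partitions of 4 into odd parts (1, 3, 5, ...):
Using the generating function prod_{k>=0} 1/(1-x^(2k+1)),
the count is 2

2


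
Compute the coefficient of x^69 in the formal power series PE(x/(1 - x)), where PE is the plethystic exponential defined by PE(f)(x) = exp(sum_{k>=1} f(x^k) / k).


For f(x) = x/(1 - x) we have
sum_{k>=1} f(x^k) / k = sum_{k>=1} (1/k) * x^k / (1 - x^k) = sum_{k, m >= 1} x^(k m) / k,
which after exponentiating simplifies to
PE(x/(1 - x)) = prod_{k>=1} 1 / (1 - x^k).
This is the generating function for the partition function p(n), so the coefficient of x^69 is p(69).
Computing p(69) by dynamic programming over parts 1, 2, ..., 69: p(69) = 3554345.

3554345


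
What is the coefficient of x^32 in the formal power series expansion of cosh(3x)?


The Maclaurin series is cosh(t) = sum_{m>=0} t^(2m) / (2m)!, so substituting t = 3x, only even powers of x are nonzero, with coefficient of x^(2m) equal to 3^(2m) / (2m)!.
For x^32 the coefficient is 3^32/32! = 1853020188851841/263130836933693530167218012160000000 = 387420489/55014121340467297648640000000.

387420489/55014121340467297648640000000


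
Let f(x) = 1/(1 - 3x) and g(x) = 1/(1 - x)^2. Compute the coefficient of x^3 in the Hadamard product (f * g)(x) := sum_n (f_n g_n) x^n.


f has coefficients f_k = 3^k. For g = 1/(1 - x)^2 the coefficient is g_k = C(k + 1, 1) = k + 1. The Hadamard coefficient is (f * g)_k = 3^k * (k + 1).
For k = 3: 3^3 * 4 = 27 * 4 = 108.

108


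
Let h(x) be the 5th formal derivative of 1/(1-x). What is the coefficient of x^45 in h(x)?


Differentiating 5 times: d^5/dx^5 [1/(1-x)] = 5!/(1-x)^6.
The expansion 1/(1-x)^6 = sum_{k>=0} C(k+5, 5) x^k, so the coefficient of x^n in 5!/(1-x)^6 is 5! * C(n+5, 5).
For n = 45: 120 * C(50, 5) = 120 * 2118760 = 254251200

254251200


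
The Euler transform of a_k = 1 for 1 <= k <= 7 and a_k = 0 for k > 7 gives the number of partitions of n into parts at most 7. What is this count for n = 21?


Partitions of 21 into parts at most 7:
Using generating function (1-x)^(-1)(1-x^2)^(-1)...(1-x^7)^(-1),
the coefficient of x^21 = 436

436


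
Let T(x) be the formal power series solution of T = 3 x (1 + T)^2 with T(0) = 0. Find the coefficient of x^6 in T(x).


Apply the Lagrange inversion formula: if T = 3 x * phi(T) with phi(t) = (1 + t)^2, then [x^n] T = 3^n * (1/n) [t^(n-1)] phi(t)^n = 3^n * (1/n) [t^(n-1)] (1 + t)^(2n) = 3^n * (1/n) C(2n, n-1).
Using the identity C(2n, n-1) = C(2n, n) * n / (n+1), the unscaled factor equals C(2n, n) / (n+1) = C_n, the n-th Catalan number.
For n = 6: C_6 = C(12, 6) / 7 = 924/7 = 132.
With the 3^6 = 729 factor, the coefficient is 729 * 132 = 96228.

96228


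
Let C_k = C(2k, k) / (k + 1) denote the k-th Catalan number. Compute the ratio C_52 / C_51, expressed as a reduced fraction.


Using C_k = (2k)! / (k! (k+1)!), the ratio C_{k+1}/C_k simplifies to
C_{k+1}/C_k = [(2k+2)! / ((k+1)! (k+2)!)] * [k! (k+1)! / (2k)!]
 = (2k+2)(2k+1) / ((k+1)(k+2)) = 2(2k+1) / (k+2).
For k = 51: 2(2*51 + 1) / (51 + 2) = 206/53 = 206/53.

206/53


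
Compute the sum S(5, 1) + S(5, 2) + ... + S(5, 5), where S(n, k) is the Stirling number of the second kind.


By definition, S(n, k) counts partitions of an n-set into exactly k nonempty blocks.
Computing row n = 5 for k = 1..5:
S(5, k): 1, 15, 25, 10, 1
Sum = 52. (This equals Bell_5 since the sum runs over all k.)

52


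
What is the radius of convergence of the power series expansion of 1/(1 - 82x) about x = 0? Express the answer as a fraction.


Expanding 1/(1 - 82x) = sum_{k>=0} 82^k x^k, the series converges when |82x| < 1, i.e., |x| < 1/82.
So the radius of convergence is 1/82 = 1/82.

1/82


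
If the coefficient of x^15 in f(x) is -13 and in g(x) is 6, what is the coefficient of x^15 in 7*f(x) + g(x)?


Scalar multiplication scales coefficients: 7 * -13 = -91.
Then add the g coefficient: -91 + 6
= -85

-85


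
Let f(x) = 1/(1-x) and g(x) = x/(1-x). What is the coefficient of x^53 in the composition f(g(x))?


First simplify the composition: f(g(x)) = 1/(1 - x/(1-x)) = (1-x)/((1-x) - x) = (1-x)/(1-2x).
Now extract the coefficient. Write (1-x)/(1-2x) = 1/(1-2x) - x/(1-2x).
The coefficient of x^n in 1/(1-2x) is 2^n, and in x/(1-2x) is 2^(n-1) (for n >= 1).
So the coefficient of x^53 is 2^53 - 2^52 = 9007199254740992 - 4503599627370496 = 4503599627370496.

4503599627370496
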